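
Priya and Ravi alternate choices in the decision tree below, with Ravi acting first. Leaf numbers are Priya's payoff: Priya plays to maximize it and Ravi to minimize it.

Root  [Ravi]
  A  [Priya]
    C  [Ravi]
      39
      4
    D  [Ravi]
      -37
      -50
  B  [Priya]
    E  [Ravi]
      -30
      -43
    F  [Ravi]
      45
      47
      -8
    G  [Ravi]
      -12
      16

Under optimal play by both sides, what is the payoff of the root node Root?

-8

C (Ravi): min(39, 4) = 4
D (Ravi): min(-37, -50) = -50
A (Priya): max(4, -50) = 4
E (Ravi): min(-30, -43) = -43
F (Ravi): min(45, 47, -8) = -8
G (Ravi): min(-12, 16) = -12
B (Priya): max(-43, -8, -12) = -8
Root (Ravi): min(4, -8) = -8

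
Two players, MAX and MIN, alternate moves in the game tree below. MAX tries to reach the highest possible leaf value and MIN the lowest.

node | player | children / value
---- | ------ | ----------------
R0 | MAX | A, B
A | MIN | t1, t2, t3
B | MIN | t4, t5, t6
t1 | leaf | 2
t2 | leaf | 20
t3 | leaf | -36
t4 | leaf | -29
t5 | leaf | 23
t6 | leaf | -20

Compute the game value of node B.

B (MIN): min(-29, 23, -20) = -29

-29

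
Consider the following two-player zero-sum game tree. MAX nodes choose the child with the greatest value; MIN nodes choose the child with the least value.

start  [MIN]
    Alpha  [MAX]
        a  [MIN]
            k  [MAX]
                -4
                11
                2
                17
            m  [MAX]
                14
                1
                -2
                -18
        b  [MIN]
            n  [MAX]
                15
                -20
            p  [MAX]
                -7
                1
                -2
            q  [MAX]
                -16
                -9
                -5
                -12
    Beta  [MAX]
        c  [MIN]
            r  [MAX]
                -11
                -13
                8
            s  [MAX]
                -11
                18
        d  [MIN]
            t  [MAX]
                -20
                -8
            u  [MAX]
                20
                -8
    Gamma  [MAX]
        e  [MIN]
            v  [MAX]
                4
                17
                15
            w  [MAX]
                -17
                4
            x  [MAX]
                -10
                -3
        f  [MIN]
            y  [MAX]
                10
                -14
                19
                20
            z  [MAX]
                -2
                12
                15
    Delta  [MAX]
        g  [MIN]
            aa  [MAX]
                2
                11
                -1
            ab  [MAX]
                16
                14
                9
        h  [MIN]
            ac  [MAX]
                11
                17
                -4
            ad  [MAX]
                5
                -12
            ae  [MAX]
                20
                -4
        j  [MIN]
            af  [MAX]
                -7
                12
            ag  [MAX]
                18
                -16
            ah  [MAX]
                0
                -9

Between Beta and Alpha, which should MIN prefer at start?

r (MAX): max(-11, -13, 8) = 8
s (MAX): max(-11, 18) = 18
c (MIN): min(8, 18) = 8
t (MAX): max(-20, -8) = -8
u (MAX): max(20, -8) = 20
d (MIN): min(-8, 20) = -8
Beta (MAX): max(8, -8) = 8
k (MAX): max(-4, 11, 2, 17) = 17
m (MAX): max(14, 1, -2, -18) = 14
a (MIN): min(17, 14) = 14
n (MAX): max(15, -20) = 15
p (MAX): max(-7, 1, -2) = 1
q (MAX): max(-16, -9, -5, -12) = -5
b (MIN): min(15, 1, -5) = -5
Alpha (MAX): max(14, -5) = 14
MIN prefers the lower value; Beta=8, Alpha=14. Beta is better since 8 < 14.

Beta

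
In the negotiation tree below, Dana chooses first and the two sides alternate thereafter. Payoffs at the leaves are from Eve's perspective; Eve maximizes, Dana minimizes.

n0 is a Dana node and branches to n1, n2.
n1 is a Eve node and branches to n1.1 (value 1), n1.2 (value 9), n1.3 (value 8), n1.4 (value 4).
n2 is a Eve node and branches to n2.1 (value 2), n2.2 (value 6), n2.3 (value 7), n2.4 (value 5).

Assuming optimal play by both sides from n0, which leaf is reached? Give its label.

n2.3

n1 (Eve): max(1, 9, 8, 4) = 9
n2 (Eve): max(2, 6, 7, 5) = 7
n0 (Dana): min(9, 7) = 7
At n0, Dana picks n2 (lowest: 7).
At n2, Eve picks n2.3 (highest: 7).
Terminal value 7.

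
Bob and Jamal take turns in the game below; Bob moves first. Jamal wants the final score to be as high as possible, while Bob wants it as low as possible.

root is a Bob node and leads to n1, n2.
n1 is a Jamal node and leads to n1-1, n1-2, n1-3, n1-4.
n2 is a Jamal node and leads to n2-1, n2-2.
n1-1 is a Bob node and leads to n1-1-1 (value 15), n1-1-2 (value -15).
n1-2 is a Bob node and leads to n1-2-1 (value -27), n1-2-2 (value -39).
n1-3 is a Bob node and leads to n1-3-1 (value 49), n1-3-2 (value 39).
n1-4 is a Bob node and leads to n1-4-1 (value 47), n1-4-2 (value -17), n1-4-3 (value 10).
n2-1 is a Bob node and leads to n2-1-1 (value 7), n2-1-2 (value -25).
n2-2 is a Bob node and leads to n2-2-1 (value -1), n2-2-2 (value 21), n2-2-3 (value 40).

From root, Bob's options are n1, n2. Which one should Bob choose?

n1-1 (Bob): min(15, -15) = -15
n1-2 (Bob): min(-27, -39) = -39
n1-3 (Bob): min(49, 39) = 39
n1-4 (Bob): min(47, -17, 10) = -17
n1 (Jamal): max(-15, -39, 39, -17) = 39
n2-1 (Bob): min(7, -25) = -25
n2-2 (Bob): min(-1, 21, 40) = -1
n2 (Jamal): max(-25, -1) = -1
root (Bob): min(39, -1) = -1
Bob at root wants the lowest of {n1=39, n2=-1}, so chooses n2.

n2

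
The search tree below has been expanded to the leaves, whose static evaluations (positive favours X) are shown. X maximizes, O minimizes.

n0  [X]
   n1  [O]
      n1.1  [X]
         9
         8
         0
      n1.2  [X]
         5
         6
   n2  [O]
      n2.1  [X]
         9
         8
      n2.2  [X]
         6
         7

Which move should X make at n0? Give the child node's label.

n2

n1.1 (X): max(9, 8, 0) = 9
n1.2 (X): max(5, 6) = 6
n1 (O): min(9, 6) = 6
n2.1 (X): max(9, 8) = 9
n2.2 (X): max(6, 7) = 7
n2 (O): min(9, 7) = 7
n0 (X): max(6, 7) = 7
X at n0 wants the highest of {n1=6, n2=7}, so chooses n2.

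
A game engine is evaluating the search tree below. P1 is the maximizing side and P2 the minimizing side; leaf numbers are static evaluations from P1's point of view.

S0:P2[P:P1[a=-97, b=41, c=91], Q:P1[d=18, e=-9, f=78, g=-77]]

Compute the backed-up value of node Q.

Q (P1): max(18, -9, 78, -77) = 78

78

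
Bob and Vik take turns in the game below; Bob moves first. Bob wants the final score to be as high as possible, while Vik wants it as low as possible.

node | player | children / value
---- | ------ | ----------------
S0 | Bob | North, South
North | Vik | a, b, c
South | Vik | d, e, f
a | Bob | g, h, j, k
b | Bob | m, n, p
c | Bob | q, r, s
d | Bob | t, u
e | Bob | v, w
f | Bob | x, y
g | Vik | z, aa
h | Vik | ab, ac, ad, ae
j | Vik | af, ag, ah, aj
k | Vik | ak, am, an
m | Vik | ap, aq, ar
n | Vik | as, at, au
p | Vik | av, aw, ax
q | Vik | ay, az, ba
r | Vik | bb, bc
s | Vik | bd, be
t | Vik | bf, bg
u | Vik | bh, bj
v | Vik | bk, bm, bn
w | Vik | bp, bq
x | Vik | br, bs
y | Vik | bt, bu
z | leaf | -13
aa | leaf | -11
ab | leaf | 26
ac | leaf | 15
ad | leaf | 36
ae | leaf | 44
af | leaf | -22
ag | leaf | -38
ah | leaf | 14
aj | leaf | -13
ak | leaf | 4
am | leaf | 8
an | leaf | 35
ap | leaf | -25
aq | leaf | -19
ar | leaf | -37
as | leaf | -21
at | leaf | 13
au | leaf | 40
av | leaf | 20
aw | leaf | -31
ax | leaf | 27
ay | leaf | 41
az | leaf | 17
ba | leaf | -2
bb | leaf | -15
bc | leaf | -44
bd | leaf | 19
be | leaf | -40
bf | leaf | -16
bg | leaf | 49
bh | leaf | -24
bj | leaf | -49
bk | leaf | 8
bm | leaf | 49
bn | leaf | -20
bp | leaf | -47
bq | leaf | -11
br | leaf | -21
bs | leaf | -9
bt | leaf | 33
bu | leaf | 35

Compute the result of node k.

k (Vik): min(4, 8, 35) = 4

4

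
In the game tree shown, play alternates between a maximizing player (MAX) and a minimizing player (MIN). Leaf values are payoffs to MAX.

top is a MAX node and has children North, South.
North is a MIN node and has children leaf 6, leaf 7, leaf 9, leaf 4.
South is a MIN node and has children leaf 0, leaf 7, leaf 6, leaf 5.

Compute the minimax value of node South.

South (MIN): min(0, 7, 6, 5) = 0

0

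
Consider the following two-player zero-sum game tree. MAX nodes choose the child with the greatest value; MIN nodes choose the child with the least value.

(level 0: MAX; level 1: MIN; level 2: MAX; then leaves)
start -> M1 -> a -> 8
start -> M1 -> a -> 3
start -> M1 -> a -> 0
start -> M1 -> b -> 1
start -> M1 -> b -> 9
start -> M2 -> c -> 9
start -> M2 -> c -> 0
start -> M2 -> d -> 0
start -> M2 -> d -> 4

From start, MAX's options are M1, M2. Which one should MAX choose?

a (MAX): max(8, 3, 0) = 8
b (MAX): max(1, 9) = 9
M1 (MIN): min(8, 9) = 8
c (MAX): max(9, 0) = 9
d (MAX): max(0, 4) = 4
M2 (MIN): min(9, 4) = 4
start (MAX): max(8, 4) = 8
MAX at start wants the highest of {M1=8, M2=4}, so chooses M1.

M1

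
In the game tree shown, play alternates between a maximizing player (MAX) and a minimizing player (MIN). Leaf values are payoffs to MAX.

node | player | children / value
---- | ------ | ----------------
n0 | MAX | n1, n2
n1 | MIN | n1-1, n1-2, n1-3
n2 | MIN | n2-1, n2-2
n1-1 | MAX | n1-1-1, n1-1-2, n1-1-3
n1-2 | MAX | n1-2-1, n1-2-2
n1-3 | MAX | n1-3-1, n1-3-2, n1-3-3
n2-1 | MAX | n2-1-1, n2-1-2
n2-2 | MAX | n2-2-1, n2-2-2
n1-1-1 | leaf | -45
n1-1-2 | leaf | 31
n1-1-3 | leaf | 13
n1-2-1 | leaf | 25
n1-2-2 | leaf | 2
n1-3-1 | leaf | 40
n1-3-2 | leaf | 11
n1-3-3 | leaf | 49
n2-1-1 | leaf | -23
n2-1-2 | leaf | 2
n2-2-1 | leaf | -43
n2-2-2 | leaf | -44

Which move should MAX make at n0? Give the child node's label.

n1

n1-1 (MAX): max(-45, 31, 13) = 31
n1-2 (MAX): max(25, 2) = 25
n1-3 (MAX): max(40, 11, 49) = 49
n1 (MIN): min(31, 25, 49) = 25
n2-1 (MAX): max(-23, 2) = 2
n2-2 (MAX): max(-43, -44) = -43
n2 (MIN): min(2, -43) = -43
n0 (MAX): max(25, -43) = 25
MAX at n0 wants the highest of {n1=25, n2=-43}, so chooses n1.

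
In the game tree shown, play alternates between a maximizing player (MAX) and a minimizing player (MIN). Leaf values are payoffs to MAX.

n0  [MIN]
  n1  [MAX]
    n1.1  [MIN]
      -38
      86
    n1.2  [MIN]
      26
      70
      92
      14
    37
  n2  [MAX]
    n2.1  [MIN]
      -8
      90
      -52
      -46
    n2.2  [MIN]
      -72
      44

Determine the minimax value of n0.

n1.1 (MIN): min(-38, 86) = -38
n1.2 (MIN): min(26, 70, 92, 14) = 14
n1 (MAX): max(-38, 14, 37) = 37
n2.1 (MIN): min(-8, 90, -52, -46) = -52
n2.2 (MIN): min(-72, 44) = -72
n2 (MAX): max(-52, -72) = -52
n0 (MIN): min(37, -52) = -52

-52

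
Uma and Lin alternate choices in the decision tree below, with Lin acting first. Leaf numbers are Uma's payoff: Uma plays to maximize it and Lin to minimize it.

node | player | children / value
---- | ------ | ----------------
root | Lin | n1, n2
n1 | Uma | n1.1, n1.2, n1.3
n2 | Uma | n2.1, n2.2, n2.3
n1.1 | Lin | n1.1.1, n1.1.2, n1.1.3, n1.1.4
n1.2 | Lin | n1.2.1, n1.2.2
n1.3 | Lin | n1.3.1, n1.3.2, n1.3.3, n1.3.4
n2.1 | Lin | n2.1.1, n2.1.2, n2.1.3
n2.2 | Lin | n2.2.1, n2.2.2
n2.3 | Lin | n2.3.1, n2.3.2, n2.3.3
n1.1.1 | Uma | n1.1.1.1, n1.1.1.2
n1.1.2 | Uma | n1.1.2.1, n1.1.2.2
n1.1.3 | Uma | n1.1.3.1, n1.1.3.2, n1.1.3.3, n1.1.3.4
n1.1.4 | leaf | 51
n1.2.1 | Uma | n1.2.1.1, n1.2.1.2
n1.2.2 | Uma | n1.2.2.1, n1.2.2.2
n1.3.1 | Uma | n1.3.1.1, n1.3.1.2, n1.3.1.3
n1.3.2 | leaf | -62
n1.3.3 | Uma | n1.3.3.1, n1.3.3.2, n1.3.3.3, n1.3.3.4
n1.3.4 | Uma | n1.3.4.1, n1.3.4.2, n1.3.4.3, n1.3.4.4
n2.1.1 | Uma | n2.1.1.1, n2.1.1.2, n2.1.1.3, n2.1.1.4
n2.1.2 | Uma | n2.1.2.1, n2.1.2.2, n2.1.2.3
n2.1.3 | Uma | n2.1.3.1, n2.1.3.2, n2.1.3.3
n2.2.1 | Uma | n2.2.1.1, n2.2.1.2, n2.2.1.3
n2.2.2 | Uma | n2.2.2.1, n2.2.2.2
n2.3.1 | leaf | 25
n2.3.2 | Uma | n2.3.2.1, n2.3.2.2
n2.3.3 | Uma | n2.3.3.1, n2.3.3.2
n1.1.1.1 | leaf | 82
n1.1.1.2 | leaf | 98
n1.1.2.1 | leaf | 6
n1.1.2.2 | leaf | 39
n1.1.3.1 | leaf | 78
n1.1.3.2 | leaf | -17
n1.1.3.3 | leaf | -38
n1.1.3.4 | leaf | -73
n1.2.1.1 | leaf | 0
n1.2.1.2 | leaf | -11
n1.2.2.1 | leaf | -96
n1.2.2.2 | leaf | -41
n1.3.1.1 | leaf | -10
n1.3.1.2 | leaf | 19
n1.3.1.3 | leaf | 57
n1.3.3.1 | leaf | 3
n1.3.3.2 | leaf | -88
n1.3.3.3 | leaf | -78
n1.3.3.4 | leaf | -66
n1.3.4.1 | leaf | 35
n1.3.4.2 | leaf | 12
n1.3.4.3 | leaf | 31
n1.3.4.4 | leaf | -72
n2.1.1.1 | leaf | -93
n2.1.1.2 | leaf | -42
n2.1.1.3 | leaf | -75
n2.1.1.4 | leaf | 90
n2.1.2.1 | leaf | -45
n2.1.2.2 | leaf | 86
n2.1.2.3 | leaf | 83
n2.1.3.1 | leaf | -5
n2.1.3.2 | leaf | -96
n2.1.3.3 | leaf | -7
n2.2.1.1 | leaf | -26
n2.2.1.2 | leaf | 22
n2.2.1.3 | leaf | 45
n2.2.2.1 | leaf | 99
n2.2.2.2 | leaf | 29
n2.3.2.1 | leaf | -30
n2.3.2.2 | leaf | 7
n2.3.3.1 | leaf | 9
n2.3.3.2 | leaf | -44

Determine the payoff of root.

n1.1.1 (Uma): max(82, 98) = 98
n1.1.2 (Uma): max(6, 39) = 39
n1.1.3 (Uma): max(78, -17, -38, -73) = 78
n1.1 (Lin): min(98, 39, 78, 51) = 39
n1.2.1 (Uma): max(0, -11) = 0
n1.2.2 (Uma): max(-96, -41) = -41
n1.2 (Lin): min(0, -41) = -41
n1.3.1 (Uma): max(-10, 19, 57) = 57
n1.3.3 (Uma): max(3, -88, -78, -66) = 3
n1.3.4 (Uma): max(35, 12, 31, -72) = 35
n1.3 (Lin): min(57, -62, 3, 35) = -62
n1 (Uma): max(39, -41, -62) = 39
n2.1.1 (Uma): max(-93, -42, -75, 90) = 90
n2.1.2 (Uma): max(-45, 86, 83) = 86
n2.1.3 (Uma): max(-5, -96, -7) = -5
n2.1 (Lin): min(90, 86, -5) = -5
n2.2.1 (Uma): max(-26, 22, 45) = 45
n2.2.2 (Uma): max(99, 29) = 99
n2.2 (Lin): min(45, 99) = 45
n2.3.2 (Uma): max(-30, 7) = 7
n2.3.3 (Uma): max(9, -44) = 9
n2.3 (Lin): min(25, 7, 9) = 7
n2 (Uma): max(-5, 45, 7) = 45
root (Lin): min(39, 45) = 39

39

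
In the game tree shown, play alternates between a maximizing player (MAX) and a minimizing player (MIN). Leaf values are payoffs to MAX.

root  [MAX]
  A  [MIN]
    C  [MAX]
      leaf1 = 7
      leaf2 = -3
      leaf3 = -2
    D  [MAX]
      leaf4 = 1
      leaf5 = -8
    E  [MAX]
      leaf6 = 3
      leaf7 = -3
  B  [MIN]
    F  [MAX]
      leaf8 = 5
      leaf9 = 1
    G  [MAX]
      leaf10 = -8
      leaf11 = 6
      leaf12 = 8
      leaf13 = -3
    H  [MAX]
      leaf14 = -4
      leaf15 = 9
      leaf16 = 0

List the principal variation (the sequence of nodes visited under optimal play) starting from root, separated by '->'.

root -> B -> F -> leaf8

C (MAX): max(7, -3, -2) = 7
D (MAX): max(1, -8) = 1
E (MAX): max(3, -3) = 3
A (MIN): min(7, 1, 3) = 1
F (MAX): max(5, 1) = 5
G (MAX): max(-8, 6, 8, -3) = 8
H (MAX): max(-4, 9, 0) = 9
B (MIN): min(5, 8, 9) = 5
root (MAX): max(1, 5) = 5
At root, MAX picks B (highest: 5).
At B, MIN picks F (lowest: 5).
At F, MAX picks leaf8 (highest: 5).
Terminal value 5.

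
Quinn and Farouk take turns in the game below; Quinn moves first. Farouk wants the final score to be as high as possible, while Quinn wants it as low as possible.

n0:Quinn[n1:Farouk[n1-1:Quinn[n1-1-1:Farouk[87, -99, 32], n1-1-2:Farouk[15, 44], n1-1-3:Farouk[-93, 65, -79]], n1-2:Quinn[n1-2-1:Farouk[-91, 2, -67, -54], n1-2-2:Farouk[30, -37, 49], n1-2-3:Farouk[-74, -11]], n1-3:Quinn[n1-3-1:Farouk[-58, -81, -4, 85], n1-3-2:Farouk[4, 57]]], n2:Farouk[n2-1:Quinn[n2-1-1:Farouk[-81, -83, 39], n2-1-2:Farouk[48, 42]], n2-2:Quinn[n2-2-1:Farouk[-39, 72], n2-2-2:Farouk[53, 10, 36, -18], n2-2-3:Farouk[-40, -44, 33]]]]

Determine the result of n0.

n1-1-1 (Farouk): max(87, -99, 32) = 87
n1-1-2 (Farouk): max(15, 44) = 44
n1-1-3 (Farouk): max(-93, 65, -79) = 65
n1-1 (Quinn): min(87, 44, 65) = 44
n1-2-1 (Farouk): max(-91, 2, -67, -54) = 2
n1-2-2 (Farouk): max(30, -37, 49) = 49
n1-2-3 (Farouk): max(-74, -11) = -11
n1-2 (Quinn): min(2, 49, -11) = -11
n1-3-1 (Farouk): max(-58, -81, -4, 85) = 85
n1-3-2 (Farouk): max(4, 57) = 57
n1-3 (Quinn): min(85, 57) = 57
n1 (Farouk): max(44, -11, 57) = 57
n2-1-1 (Farouk): max(-81, -83, 39) = 39
n2-1-2 (Farouk): max(48, 42) = 48
n2-1 (Quinn): min(39, 48) = 39
n2-2-1 (Farouk): max(-39, 72) = 72
n2-2-2 (Farouk): max(53, 10, 36, -18) = 53
n2-2-3 (Farouk): max(-40, -44, 33) = 33
n2-2 (Quinn): min(72, 53, 33) = 33
n2 (Farouk): max(39, 33) = 39
n0 (Quinn): min(57, 39) = 39

39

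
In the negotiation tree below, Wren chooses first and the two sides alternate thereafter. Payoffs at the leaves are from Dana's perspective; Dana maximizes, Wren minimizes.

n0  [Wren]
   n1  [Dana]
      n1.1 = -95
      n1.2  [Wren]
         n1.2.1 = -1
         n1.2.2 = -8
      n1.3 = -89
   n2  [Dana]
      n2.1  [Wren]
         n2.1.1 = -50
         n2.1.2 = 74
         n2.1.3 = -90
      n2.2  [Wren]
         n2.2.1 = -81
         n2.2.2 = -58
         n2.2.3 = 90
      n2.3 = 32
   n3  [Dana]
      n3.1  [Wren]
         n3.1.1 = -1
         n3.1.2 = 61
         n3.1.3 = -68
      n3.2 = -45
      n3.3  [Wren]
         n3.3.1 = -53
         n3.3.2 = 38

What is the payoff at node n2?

32

n2.1 (Wren): min(-50, 74, -90) = -90
n2.2 (Wren): min(-81, -58, 90) = -81
n2 (Dana): max(-90, -81, 32) = 32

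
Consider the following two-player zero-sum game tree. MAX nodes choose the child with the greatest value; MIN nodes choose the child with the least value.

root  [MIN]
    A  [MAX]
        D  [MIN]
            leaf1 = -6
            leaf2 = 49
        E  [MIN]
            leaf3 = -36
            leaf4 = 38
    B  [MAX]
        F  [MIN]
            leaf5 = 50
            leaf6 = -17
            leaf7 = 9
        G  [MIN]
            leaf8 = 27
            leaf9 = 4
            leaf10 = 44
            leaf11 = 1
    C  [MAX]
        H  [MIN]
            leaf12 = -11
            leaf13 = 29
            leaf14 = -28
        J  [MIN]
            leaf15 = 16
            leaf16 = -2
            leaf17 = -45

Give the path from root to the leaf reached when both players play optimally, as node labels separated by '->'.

root -> C -> H -> leaf14

D (MIN): min(-6, 49) = -6
E (MIN): min(-36, 38) = -36
A (MAX): max(-6, -36) = -6
F (MIN): min(50, -17, 9) = -17
G (MIN): min(27, 4, 44, 1) = 1
B (MAX): max(-17, 1) = 1
H (MIN): min(-11, 29, -28) = -28
J (MIN): min(16, -2, -45) = -45
C (MAX): max(-28, -45) = -28
root (MIN): min(-6, 1, -28) = -28
At root, MIN picks C (lowest: -28).
At C, MAX picks H (highest: -28).
At H, MIN picks leaf14 (lowest: -28).
Terminal value -28.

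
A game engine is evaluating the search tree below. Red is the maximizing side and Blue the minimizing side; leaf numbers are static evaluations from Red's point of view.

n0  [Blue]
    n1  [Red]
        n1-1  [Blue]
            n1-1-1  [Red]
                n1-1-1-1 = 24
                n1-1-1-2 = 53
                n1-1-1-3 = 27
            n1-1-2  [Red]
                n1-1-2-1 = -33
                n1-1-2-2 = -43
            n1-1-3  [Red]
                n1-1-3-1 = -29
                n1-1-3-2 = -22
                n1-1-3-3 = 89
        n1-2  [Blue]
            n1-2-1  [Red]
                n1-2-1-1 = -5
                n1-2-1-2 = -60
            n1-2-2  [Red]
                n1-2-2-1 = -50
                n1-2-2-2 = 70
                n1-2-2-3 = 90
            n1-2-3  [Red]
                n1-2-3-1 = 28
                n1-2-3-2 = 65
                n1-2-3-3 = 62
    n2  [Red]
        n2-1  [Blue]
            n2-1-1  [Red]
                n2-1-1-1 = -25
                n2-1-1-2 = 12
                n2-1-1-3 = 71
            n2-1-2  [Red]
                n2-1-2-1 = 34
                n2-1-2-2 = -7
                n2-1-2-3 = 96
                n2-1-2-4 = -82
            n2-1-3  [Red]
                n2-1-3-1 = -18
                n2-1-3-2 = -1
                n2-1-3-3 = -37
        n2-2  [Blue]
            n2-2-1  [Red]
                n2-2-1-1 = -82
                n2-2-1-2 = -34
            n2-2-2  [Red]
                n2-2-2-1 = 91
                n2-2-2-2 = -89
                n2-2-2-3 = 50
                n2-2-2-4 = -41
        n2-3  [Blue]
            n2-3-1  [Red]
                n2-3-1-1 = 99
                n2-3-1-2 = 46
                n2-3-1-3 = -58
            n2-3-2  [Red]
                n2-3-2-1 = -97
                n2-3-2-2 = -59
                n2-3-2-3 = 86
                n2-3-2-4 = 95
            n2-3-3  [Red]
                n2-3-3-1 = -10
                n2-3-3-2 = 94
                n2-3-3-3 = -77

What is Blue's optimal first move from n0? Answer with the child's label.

n1

n1-1-1 (Red): max(24, 53, 27) = 53
n1-1-2 (Red): max(-33, -43) = -33
n1-1-3 (Red): max(-29, -22, 89) = 89
n1-1 (Blue): min(53, -33, 89) = -33
n1-2-1 (Red): max(-5, -60) = -5
n1-2-2 (Red): max(-50, 70, 90) = 90
n1-2-3 (Red): max(28, 65, 62) = 65
n1-2 (Blue): min(-5, 90, 65) = -5
n1 (Red): max(-33, -5) = -5
n2-1-1 (Red): max(-25, 12, 71) = 71
n2-1-2 (Red): max(34, -7, 96, -82) = 96
n2-1-3 (Red): max(-18, -1, -37) = -1
n2-1 (Blue): min(71, 96, -1) = -1
n2-2-1 (Red): max(-82, -34) = -34
n2-2-2 (Red): max(91, -89, 50, -41) = 91
n2-2 (Blue): min(-34, 91) = -34
n2-3-1 (Red): max(99, 46, -58) = 99
n2-3-2 (Red): max(-97, -59, 86, 95) = 95
n2-3-3 (Red): max(-10, 94, -77) = 94
n2-3 (Blue): min(99, 95, 94) = 94
n2 (Red): max(-1, -34, 94) = 94
n0 (Blue): min(-5, 94) = -5
Blue at n0 wants the lowest of {n1=-5, n2=94}, so chooses n1.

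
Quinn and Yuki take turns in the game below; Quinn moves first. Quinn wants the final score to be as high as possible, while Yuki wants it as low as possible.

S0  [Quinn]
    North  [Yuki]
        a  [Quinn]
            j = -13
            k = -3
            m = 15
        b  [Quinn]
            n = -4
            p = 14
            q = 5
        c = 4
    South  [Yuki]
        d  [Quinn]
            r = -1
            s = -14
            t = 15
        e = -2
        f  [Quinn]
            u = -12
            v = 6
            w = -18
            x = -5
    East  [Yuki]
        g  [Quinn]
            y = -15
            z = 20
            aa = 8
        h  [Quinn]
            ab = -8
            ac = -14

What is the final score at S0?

4

a (Quinn): max(-13, -3, 15) = 15
b (Quinn): max(-4, 14, 5) = 14
North (Yuki): min(15, 14, 4) = 4
d (Quinn): max(-1, -14, 15) = 15
f (Quinn): max(-12, 6, -18, -5) = 6
South (Yuki): min(15, -2, 6) = -2
g (Quinn): max(-15, 20, 8) = 20
h (Quinn): max(-8, -14) = -8
East (Yuki): min(20, -8) = -8
S0 (Quinn): max(4, -2, -8) = 4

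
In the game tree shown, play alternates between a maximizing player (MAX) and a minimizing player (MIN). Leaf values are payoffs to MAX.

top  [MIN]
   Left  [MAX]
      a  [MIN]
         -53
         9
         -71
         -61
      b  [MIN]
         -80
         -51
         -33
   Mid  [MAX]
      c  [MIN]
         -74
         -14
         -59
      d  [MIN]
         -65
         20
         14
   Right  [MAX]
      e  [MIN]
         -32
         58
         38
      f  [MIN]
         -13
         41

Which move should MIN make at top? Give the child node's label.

Left

a (MIN): min(-53, 9, -71, -61) = -71
b (MIN): min(-80, -51, -33) = -80
Left (MAX): max(-71, -80) = -71
c (MIN): min(-74, -14, -59) = -74
d (MIN): min(-65, 20, 14) = -65
Mid (MAX): max(-74, -65) = -65
e (MIN): min(-32, 58, 38) = -32
f (MIN): min(-13, 41) = -13
Right (MAX): max(-32, -13) = -13
top (MIN): min(-71, -65, -13) = -71
MIN at top wants the lowest of {Left=-71, Mid=-65, Right=-13}, so chooses Left.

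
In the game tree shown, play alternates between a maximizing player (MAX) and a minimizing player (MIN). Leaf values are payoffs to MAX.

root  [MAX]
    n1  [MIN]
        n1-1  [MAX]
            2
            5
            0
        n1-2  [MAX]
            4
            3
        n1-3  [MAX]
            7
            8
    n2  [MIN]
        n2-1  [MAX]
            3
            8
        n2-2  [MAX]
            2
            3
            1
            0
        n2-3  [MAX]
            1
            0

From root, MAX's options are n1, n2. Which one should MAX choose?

n1-1 (MAX): max(2, 5, 0) = 5
n1-2 (MAX): max(4, 3) = 4
n1-3 (MAX): max(7, 8) = 8
n1 (MIN): min(5, 4, 8) = 4
n2-1 (MAX): max(3, 8) = 8
n2-2 (MAX): max(2, 3, 1, 0) = 3
n2-3 (MAX): max(1, 0) = 1
n2 (MIN): min(8, 3, 1) = 1
root (MAX): max(4, 1) = 4
MAX at root wants the highest of {n1=4, n2=1}, so chooses n1.

n1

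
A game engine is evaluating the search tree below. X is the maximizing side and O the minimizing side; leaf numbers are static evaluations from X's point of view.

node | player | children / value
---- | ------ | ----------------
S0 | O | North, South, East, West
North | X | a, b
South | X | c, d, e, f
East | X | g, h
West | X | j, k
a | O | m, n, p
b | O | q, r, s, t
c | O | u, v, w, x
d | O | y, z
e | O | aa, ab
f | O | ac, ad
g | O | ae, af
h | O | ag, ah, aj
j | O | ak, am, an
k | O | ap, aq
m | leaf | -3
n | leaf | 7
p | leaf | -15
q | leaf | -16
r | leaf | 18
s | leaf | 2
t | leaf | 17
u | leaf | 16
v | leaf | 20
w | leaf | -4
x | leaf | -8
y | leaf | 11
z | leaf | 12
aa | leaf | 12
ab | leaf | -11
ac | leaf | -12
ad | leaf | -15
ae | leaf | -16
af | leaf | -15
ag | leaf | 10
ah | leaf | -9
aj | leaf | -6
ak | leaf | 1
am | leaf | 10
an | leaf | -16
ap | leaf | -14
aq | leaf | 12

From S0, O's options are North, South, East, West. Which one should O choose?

a (O): min(-3, 7, -15) = -15
b (O): min(-16, 18, 2, 17) = -16
North (X): max(-15, -16) = -15
c (O): min(16, 20, -4, -8) = -8
d (O): min(11, 12) = 11
e (O): min(12, -11) = -11
f (O): min(-12, -15) = -15
South (X): max(-8, 11, -11, -15) = 11
g (O): min(-16, -15) = -16
h (O): min(10, -9, -6) = -9
East (X): max(-16, -9) = -9
j (O): min(1, 10, -16) = -16
k (O): min(-14, 12) = -14
West (X): max(-16, -14) = -14
S0 (O): min(-15, 11, -9, -14) = -15
O at S0 wants the lowest of {North=-15, South=11, East=-9, West=-14}, so chooses North.

North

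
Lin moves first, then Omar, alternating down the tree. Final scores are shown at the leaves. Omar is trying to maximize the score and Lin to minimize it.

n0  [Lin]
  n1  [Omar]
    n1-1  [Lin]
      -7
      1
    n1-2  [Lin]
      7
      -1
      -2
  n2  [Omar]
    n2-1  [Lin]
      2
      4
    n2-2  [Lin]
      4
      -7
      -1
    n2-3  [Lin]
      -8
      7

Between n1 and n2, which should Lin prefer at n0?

n1-1 (Lin): min(-7, 1) = -7
n1-2 (Lin): min(7, -1, -2) = -2
n1 (Omar): max(-7, -2) = -2
n2-1 (Lin): min(2, 4) = 2
n2-2 (Lin): min(4, -7, -1) = -7
n2-3 (Lin): min(-8, 7) = -8
n2 (Omar): max(2, -7, -8) = 2
Lin prefers the lower value; n1=-2, n2=2. n1 is better since -2 < 2.

n1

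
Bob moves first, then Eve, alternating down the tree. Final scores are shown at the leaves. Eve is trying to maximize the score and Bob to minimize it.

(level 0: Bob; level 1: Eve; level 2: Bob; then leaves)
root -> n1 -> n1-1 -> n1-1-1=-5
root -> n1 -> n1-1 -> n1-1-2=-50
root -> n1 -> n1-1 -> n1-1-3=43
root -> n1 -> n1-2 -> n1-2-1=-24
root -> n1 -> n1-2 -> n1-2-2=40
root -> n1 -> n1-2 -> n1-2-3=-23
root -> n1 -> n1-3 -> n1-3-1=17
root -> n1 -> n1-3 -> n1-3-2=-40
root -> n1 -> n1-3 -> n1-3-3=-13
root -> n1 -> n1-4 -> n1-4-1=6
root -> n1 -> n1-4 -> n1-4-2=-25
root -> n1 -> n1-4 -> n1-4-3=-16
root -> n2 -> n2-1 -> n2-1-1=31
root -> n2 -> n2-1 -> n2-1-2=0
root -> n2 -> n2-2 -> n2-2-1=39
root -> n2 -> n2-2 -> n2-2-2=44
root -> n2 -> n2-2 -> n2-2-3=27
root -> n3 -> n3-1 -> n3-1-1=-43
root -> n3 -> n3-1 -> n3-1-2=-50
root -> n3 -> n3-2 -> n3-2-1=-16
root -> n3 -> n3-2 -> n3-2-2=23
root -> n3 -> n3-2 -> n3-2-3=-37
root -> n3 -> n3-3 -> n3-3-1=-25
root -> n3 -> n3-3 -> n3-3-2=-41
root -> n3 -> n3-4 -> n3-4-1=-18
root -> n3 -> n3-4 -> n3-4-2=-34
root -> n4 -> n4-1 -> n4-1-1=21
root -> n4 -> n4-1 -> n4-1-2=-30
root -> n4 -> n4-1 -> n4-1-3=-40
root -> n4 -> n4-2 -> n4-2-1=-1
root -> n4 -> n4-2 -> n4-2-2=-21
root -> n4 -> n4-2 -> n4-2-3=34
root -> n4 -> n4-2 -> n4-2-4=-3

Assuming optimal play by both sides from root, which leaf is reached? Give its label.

n3-4-2

n1-1 (Bob): min(-5, -50, 43) = -50
n1-2 (Bob): min(-24, 40, -23) = -24
n1-3 (Bob): min(17, -40, -13) = -40
n1-4 (Bob): min(6, -25, -16) = -25
n1 (Eve): max(-50, -24, -40, -25) = -24
n2-1 (Bob): min(31, 0) = 0
n2-2 (Bob): min(39, 44, 27) = 27
n2 (Eve): max(0, 27) = 27
n3-1 (Bob): min(-43, -50) = -50
n3-2 (Bob): min(-16, 23, -37) = -37
n3-3 (Bob): min(-25, -41) = -41
n3-4 (Bob): min(-18, -34) = -34
n3 (Eve): max(-50, -37, -41, -34) = -34
n4-1 (Bob): min(21, -30, -40) = -40
n4-2 (Bob): min(-1, -21, 34, -3) = -21
n4 (Eve): max(-40, -21) = -21
root (Bob): min(-24, 27, -34, -21) = -34
At root, Bob picks n3 (lowest: -34).
At n3, Eve picks n3-4 (highest: -34).
At n3-4, Bob picks n3-4-2 (lowest: -34).
Terminal value -34.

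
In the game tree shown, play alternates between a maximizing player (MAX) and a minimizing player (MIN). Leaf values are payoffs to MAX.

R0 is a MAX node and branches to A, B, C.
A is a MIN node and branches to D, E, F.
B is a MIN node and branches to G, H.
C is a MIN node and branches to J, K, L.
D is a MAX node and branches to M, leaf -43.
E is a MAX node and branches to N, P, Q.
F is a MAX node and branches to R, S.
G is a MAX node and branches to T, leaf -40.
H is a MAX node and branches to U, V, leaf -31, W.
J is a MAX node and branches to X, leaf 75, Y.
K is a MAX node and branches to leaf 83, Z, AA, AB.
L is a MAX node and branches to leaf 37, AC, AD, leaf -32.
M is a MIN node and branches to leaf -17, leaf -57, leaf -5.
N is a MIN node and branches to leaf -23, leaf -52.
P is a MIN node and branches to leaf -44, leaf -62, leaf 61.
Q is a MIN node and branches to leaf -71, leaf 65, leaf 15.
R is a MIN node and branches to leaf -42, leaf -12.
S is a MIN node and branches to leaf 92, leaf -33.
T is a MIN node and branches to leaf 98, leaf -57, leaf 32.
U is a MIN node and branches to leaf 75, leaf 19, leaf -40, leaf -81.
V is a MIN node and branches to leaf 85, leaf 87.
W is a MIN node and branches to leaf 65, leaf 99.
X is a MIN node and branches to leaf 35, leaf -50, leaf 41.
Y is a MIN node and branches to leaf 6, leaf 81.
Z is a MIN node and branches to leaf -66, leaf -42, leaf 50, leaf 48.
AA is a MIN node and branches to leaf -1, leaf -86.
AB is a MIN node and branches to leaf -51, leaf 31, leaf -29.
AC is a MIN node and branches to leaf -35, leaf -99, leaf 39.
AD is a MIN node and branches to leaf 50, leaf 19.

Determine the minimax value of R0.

37

M (MIN): min(-17, -57, -5) = -57
D (MAX): max(-57, -43) = -43
N (MIN): min(-23, -52) = -52
P (MIN): min(-44, -62, 61) = -62
Q (MIN): min(-71, 65, 15) = -71
E (MAX): max(-52, -62, -71) = -52
R (MIN): min(-42, -12) = -42
S (MIN): min(92, -33) = -33
F (MAX): max(-42, -33) = -33
A (MIN): min(-43, -52, -33) = -52
T (MIN): min(98, -57, 32) = -57
G (MAX): max(-57, -40) = -40
U (MIN): min(75, 19, -40, -81) = -81
V (MIN): min(85, 87) = 85
W (MIN): min(65, 99) = 65
H (MAX): max(-81, 85, -31, 65) = 85
B (MIN): min(-40, 85) = -40
X (MIN): min(35, -50, 41) = -50
Y (MIN): min(6, 81) = 6
J (MAX): max(-50, 75, 6) = 75
Z (MIN): min(-66, -42, 50, 48) = -66
AA (MIN): min(-1, -86) = -86
AB (MIN): min(-51, 31, -29) = -51
K (MAX): max(83, -66, -86, -51) = 83
AC (MIN): min(-35, -99, 39) = -99
AD (MIN): min(50, 19) = 19
L (MAX): max(37, -99, 19, -32) = 37
C (MIN): min(75, 83, 37) = 37
R0 (MAX): max(-52, -40, 37) = 37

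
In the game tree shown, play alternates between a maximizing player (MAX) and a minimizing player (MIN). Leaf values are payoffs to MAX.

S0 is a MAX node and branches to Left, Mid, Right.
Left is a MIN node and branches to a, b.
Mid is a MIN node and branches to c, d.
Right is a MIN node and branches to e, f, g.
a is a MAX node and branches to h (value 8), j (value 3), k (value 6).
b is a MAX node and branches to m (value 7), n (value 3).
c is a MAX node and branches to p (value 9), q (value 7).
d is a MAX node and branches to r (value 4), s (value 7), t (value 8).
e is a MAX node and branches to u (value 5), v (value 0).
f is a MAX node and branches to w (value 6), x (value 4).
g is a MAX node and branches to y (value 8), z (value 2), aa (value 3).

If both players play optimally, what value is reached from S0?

a (MAX): max(8, 3, 6) = 8
b (MAX): max(7, 3) = 7
Left (MIN): min(8, 7) = 7
c (MAX): max(9, 7) = 9
d (MAX): max(4, 7, 8) = 8
Mid (MIN): min(9, 8) = 8
e (MAX): max(5, 0) = 5
f (MAX): max(6, 4) = 6
g (MAX): max(8, 2, 3) = 8
Right (MIN): min(5, 6, 8) = 5
S0 (MAX): max(7, 8, 5) = 8

8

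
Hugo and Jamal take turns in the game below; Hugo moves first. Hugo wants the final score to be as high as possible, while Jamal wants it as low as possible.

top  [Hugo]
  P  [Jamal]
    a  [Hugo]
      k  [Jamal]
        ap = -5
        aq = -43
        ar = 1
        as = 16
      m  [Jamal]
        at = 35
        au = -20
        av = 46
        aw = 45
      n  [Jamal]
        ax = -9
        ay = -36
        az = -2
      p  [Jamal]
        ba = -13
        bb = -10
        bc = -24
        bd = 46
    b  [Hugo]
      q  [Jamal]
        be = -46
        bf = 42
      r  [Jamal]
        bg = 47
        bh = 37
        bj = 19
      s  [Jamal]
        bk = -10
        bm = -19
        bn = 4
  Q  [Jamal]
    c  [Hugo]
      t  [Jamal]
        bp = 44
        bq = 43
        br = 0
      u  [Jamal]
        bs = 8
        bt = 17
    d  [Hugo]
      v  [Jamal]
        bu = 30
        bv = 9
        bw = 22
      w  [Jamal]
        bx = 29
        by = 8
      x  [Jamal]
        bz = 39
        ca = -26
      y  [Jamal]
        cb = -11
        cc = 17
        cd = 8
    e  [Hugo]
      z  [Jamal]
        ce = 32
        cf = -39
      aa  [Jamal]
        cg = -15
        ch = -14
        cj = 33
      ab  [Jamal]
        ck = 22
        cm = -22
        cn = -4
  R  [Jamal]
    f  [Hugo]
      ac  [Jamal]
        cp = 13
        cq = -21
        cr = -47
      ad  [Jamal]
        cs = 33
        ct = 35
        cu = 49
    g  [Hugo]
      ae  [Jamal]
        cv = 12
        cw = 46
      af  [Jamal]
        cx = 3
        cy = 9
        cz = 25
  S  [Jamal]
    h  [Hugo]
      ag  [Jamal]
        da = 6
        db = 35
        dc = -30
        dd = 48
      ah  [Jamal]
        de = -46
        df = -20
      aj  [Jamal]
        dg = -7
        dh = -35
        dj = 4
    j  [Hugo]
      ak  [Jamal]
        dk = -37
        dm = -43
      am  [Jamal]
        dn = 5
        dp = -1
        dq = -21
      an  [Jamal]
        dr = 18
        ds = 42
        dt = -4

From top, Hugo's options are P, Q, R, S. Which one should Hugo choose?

k (Jamal): min(-5, -43, 1, 16) = -43
m (Jamal): min(35, -20, 46, 45) = -20
n (Jamal): min(-9, -36, -2) = -36
p (Jamal): min(-13, -10, -24, 46) = -24
a (Hugo): max(-43, -20, -36, -24) = -20
q (Jamal): min(-46, 42) = -46
r (Jamal): min(47, 37, 19) = 19
s (Jamal): min(-10, -19, 4) = -19
b (Hugo): max(-46, 19, -19) = 19
P (Jamal): min(-20, 19) = -20
t (Jamal): min(44, 43, 0) = 0
u (Jamal): min(8, 17) = 8
c (Hugo): max(0, 8) = 8
v (Jamal): min(30, 9, 22) = 9
w (Jamal): min(29, 8) = 8
x (Jamal): min(39, -26) = -26
y (Jamal): min(-11, 17, 8) = -11
d (Hugo): max(9, 8, -26, -11) = 9
z (Jamal): min(32, -39) = -39
aa (Jamal): min(-15, -14, 33) = -15
ab (Jamal): min(22, -22, -4) = -22
e (Hugo): max(-39, -15, -22) = -15
Q (Jamal): min(8, 9, -15) = -15
ac (Jamal): min(13, -21, -47) = -47
ad (Jamal): min(33, 35, 49) = 33
f (Hugo): max(-47, 33) = 33
ae (Jamal): min(12, 46) = 12
af (Jamal): min(3, 9, 25) = 3
g (Hugo): max(12, 3) = 12
R (Jamal): min(33, 12) = 12
ag (Jamal): min(6, 35, -30, 48) = -30
ah (Jamal): min(-46, -20) = -46
aj (Jamal): min(-7, -35, 4) = -35
h (Hugo): max(-30, -46, -35) = -30
ak (Jamal): min(-37, -43) = -43
am (Jamal): min(5, -1, -21) = -21
an (Jamal): min(18, 42, -4) = -4
j (Hugo): max(-43, -21, -4) = -4
S (Jamal): min(-30, -4) = -30
top (Hugo): max(-20, -15, 12, -30) = 12
Hugo at top wants the highest of {P=-20, Q=-15, R=12, S=-30}, so chooses R.

R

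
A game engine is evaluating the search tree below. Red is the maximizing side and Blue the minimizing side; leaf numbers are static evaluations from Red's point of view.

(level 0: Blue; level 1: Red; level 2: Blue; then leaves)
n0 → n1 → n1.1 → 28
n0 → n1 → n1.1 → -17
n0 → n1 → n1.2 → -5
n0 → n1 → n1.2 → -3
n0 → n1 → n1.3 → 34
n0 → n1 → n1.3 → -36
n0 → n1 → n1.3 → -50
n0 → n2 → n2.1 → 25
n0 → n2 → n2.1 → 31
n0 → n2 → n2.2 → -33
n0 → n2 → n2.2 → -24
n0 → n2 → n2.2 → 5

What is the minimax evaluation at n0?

-5

n1.1 (Blue): min(28, -17) = -17
n1.2 (Blue): min(-5, -3) = -5
n1.3 (Blue): min(34, -36, -50) = -50
n1 (Red): max(-17, -5, -50) = -5
n2.1 (Blue): min(25, 31) = 25
n2.2 (Blue): min(-33, -24, 5) = -33
n2 (Red): max(25, -33) = 25
n0 (Blue): min(-5, 25) = -5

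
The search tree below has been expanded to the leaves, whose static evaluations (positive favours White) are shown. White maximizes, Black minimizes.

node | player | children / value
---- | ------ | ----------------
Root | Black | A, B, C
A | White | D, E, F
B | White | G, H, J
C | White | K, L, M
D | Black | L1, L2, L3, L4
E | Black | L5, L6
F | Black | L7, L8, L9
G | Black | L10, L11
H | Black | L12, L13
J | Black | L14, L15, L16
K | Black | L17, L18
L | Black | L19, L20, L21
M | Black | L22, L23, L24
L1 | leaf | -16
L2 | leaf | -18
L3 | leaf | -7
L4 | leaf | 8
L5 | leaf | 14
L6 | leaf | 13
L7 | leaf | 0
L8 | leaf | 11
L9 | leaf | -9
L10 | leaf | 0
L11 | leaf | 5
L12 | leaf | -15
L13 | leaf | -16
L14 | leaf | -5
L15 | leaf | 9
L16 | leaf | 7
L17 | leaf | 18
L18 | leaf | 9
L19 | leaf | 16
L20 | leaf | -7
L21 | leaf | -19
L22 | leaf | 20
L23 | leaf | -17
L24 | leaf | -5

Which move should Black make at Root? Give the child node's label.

D (Black): min(-16, -18, -7, 8) = -18
E (Black): min(14, 13) = 13
F (Black): min(0, 11, -9) = -9
A (White): max(-18, 13, -9) = 13
G (Black): min(0, 5) = 0
H (Black): min(-15, -16) = -16
J (Black): min(-5, 9, 7) = -5
B (White): max(0, -16, -5) = 0
K (Black): min(18, 9) = 9
L (Black): min(16, -7, -19) = -19
M (Black): min(20, -17, -5) = -17
C (White): max(9, -19, -17) = 9
Root (Black): min(13, 0, 9) = 0
Black at Root wants the lowest of {A=13, B=0, C=9}, so chooses B.

B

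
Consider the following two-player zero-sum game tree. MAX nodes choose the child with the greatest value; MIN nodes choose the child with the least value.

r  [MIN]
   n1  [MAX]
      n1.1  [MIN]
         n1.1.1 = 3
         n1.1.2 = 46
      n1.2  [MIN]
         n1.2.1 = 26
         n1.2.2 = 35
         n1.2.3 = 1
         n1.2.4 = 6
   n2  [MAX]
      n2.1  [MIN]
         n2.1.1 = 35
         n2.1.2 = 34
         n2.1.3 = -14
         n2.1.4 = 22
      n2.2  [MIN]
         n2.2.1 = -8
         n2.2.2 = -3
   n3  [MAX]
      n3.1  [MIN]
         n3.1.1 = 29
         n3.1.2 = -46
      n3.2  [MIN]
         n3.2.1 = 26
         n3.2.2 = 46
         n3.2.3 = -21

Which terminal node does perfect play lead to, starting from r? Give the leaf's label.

n3.2.3

n1.1 (MIN): min(3, 46) = 3
n1.2 (MIN): min(26, 35, 1, 6) = 1
n1 (MAX): max(3, 1) = 3
n2.1 (MIN): min(35, 34, -14, 22) = -14
n2.2 (MIN): min(-8, -3) = -8
n2 (MAX): max(-14, -8) = -8
n3.1 (MIN): min(29, -46) = -46
n3.2 (MIN): min(26, 46, -21) = -21
n3 (MAX): max(-46, -21) = -21
r (MIN): min(3, -8, -21) = -21
At r, MIN picks n3 (lowest: -21).
At n3, MAX picks n3.2 (highest: -21).
At n3.2, MIN picks n3.2.3 (lowest: -21).
Terminal value -21.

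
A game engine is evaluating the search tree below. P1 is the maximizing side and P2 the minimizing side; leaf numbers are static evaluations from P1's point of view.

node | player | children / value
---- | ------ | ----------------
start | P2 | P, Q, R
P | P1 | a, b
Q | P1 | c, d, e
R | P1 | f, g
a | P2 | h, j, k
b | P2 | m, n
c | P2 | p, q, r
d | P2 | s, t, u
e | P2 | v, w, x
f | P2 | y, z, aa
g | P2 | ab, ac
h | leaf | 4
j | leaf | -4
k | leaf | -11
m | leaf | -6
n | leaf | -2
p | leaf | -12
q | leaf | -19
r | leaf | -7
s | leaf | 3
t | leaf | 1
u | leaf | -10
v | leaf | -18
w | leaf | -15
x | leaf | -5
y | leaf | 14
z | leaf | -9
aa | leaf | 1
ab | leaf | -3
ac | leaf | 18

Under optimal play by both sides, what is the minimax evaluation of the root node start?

-10

a (P2): min(4, -4, -11) = -11
b (P2): min(-6, -2) = -6
P (P1): max(-11, -6) = -6
c (P2): min(-12, -19, -7) = -19
d (P2): min(3, 1, -10) = -10
e (P2): min(-18, -15, -5) = -18
Q (P1): max(-19, -10, -18) = -10
f (P2): min(14, -9, 1) = -9
g (P2): min(-3, 18) = -3
R (P1): max(-9, -3) = -3
start (P2): min(-6, -10, -3) = -10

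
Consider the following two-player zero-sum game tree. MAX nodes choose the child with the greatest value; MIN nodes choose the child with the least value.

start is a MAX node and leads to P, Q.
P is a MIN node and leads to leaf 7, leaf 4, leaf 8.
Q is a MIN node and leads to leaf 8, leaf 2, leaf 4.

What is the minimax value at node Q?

Q (MIN): min(8, 2, 4) = 2

2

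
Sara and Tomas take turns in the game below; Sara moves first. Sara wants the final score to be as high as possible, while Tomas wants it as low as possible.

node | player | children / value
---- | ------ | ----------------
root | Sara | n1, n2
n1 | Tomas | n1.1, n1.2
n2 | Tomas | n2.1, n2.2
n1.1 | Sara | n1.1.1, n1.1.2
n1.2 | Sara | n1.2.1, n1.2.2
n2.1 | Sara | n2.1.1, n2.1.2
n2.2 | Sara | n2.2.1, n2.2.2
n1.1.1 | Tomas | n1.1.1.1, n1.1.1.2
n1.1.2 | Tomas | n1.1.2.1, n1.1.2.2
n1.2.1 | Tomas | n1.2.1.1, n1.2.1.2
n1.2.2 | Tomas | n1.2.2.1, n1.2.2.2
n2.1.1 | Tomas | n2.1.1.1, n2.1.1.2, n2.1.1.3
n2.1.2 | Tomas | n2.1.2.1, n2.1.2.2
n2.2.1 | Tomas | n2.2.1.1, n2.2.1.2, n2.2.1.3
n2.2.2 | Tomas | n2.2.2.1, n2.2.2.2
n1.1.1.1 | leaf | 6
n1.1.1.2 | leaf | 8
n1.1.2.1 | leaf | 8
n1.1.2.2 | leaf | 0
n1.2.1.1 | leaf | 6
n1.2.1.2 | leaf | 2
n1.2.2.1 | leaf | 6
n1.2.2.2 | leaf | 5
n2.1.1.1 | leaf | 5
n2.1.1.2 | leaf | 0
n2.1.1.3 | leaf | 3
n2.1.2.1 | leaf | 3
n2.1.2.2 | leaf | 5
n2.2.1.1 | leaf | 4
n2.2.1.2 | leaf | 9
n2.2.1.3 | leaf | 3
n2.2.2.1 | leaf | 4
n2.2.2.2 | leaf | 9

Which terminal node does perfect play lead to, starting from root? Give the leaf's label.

n1.2.2.2

n1.1.1 (Tomas): min(6, 8) = 6
n1.1.2 (Tomas): min(8, 0) = 0
n1.1 (Sara): max(6, 0) = 6
n1.2.1 (Tomas): min(6, 2) = 2
n1.2.2 (Tomas): min(6, 5) = 5
n1.2 (Sara): max(2, 5) = 5
n1 (Tomas): min(6, 5) = 5
n2.1.1 (Tomas): min(5, 0, 3) = 0
n2.1.2 (Tomas): min(3, 5) = 3
n2.1 (Sara): max(0, 3) = 3
n2.2.1 (Tomas): min(4, 9, 3) = 3
n2.2.2 (Tomas): min(4, 9) = 4
n2.2 (Sara): max(3, 4) = 4
n2 (Tomas): min(3, 4) = 3
root (Sara): max(5, 3) = 5
At root, Sara picks n1 (highest: 5).
At n1, Tomas picks n1.2 (lowest: 5).
At n1.2, Sara picks n1.2.2 (highest: 5).
At n1.2.2, Tomas picks n1.2.2.2 (lowest: 5).
Terminal value 5.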